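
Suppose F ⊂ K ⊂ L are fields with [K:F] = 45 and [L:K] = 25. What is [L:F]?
[L:F] = 1125

The tower law says that for any tower of field extensions F ⊂ K ⊂ L with finite degrees, [L:F] = [L:K] · [K:F]. Here this gives [L:F] = 25 · 45 = 1125.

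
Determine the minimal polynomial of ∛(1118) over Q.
m_α(x) = x^3 - 1118

α satisfies α^3 = 1118, so x^3 - 1118 annihilates α. By the rational root test, a rational root p/q (in lowest terms) of x^3 - 1118 would satisfy p^3 = 1118 q^3, forcing q = 1 and p^3 = 1118; but 1118 is not a perfect cube, contradiction. A monic cubic over Q with no rational root is irreducible (any nontrivial factorization would include a linear factor). Hence x^3 - 1118 is the minimal polynomial of α, and in particular [Q(α):Q] = 3.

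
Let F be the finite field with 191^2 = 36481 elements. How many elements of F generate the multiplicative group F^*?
There are φ(36480) = 9216 primitive elements

F_q^* is cyclic of order q - 1 = 36480. A cyclic group of order m has exactly φ(m) generators. Here m = 36480 = 2^7 · 3 · 5 · 19, so the number of primitive elements is φ(36480) = 9216.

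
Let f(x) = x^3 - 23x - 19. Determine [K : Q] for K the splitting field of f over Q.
[K : Q] = 6

By the rational root test, any rational root of the monic integer polynomial f(x) = x^3 - 23x - 19 must be an integer dividing the constant term -19, i.e. one of ±{1, 19}. Evaluating: f(1) = -41, f(-1) = 3, f(19) = 6403, f(-19) = -6441; none is 0, so f has no rational root and is therefore irreducible over Q (a cubic with no linear factor over a field is irreducible). For an irreducible cubic, the Galois group is A_3 or S_3 according as the discriminant disc(f) = -4a^3 - 27b^2 = -4·(-23)^3 - 27·(-19)^2 = 38921 is or is not a square in Q. Here disc(f) = 38921 is not a perfect square in Q, so the Galois group of f over Q is not contained in A_3 and must be all of S_3. The splitting field has degree |S_3| = 6 over Q, so [K : Q] = 6.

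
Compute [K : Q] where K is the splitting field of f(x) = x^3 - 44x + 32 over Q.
[K : Q] = 6

By the rational root test, any rational root of the monic integer polynomial f(x) = x^3 - 44x + 32 must be an integer dividing the constant term 32, i.e. one of ±{1, 2, 4, 8, 16, 32}. Evaluating: f(1) = -11, f(-1) = 75, f(2) = -48, f(-2) = 112, f(4) = -80, f(-4) = 144, f(8) = 192, f(-8) = -128, f(16) = 3424, f(-16) = -3360, f(32) = 31392, f(-32) = -31328; none is 0, so f has no rational root and is therefore irreducible over Q (a cubic with no linear factor over a field is irreducible). For an irreducible cubic, the Galois group is A_3 or S_3 according as the discriminant disc(f) = -4a^3 - 27b^2 = -4·(-44)^3 - 27·(32)^2 = 313088 is or is not a square in Q. Here disc(f) = 313088 is not a perfect square in Q, so the Galois group of f over Q is not contained in A_3 and must be all of S_3. The splitting field has degree |S_3| = 6 over Q, so [K : Q] = 6.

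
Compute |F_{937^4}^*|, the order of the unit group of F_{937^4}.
|F_{937^4}^*| = 770829564960

F_{937^4} has 937^4 = 770829564961 elements; its multiplicative group consists of all nonzero elements, so |F_{937^4}^*| = 770829564961 - 1 = 770829564960. (It is cyclic since any finite subgroup of the multiplicative group of a field is cyclic.)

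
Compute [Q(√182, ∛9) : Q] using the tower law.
[Q(√182, ∛9) : Q] = 6

Let L = Q(√182, ∛9). Since Q(√182) ⊂ L and [Q(√182):Q] = 2, the tower law gives 2 | [L:Q]. Likewise Q(∛9) ⊂ L with [Q(∛9):Q] = 3 (because 9 is not a perfect cube), so 3 | [L:Q]. As gcd(2,3) = 1, [L:Q] is divisible by 6. Conversely L is generated over Q by √182 and ∛9, so [L:Q] ≤ 2·3 = 6. Therefore [Q(√182, ∛9) : Q] = 6.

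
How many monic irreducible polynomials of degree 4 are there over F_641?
There are 42205696320 monic irreducible polynomials of degree 4 over F_641

Each element of F_{641^4} that lies in no proper subfield is a root of exactly one monic irreducible of degree 4 over F_641, and each such polynomial has 4 distinct roots in F_{641^4}. By Möbius inversion the count is N_641(4) = (1/4) Σ_{d|4} μ(4/d) · 641^d = (1/4)(μ(4)·641^1 + μ(2)·641^2 + μ(1)·641^4) = 168822785280/4 = 42205696320.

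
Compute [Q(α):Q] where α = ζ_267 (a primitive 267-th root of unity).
[Q(α):Q] = 176

The minimal polynomial of ζ_267 over Q is the 267-th cyclotomic polynomial Φ_267(x), which is irreducible over Q and has degree φ(267) = 176. Hence [Q(α):Q] = φ(267) = 176.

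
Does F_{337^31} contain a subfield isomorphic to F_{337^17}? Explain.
No: F_{337^17} is not a subfield of F_{337^31}

F_{p^m} embeds in F_{p^n} iff m | n. Here 17 ∤ 31 (since 31 = 1·17 + 14 with remainder 14 ≠ 0), so F_{337^17} is not a subfield of F_{337^31}. Equivalently: if it were, the tower law would give 17 = [F_{337^17}:F_337] dividing [F_{337^31}:F_337] = 31, contradiction.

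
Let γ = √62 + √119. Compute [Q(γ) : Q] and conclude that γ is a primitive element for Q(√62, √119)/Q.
[Q(γ) : Q] = 4 (equivalently, Q(γ) = Q(√62, √119))

Obviously Q(γ) ⊆ Q(√62, √119), and [Q(√62, √119):Q] = 4 (since 62, 119 are distinct squarefree integers > 1 with 7378 not a perfect square). To show equality we compute the minimal polynomial of γ. From γ = √62 + √119: γ^2 = 62 + 2√(7378) + 119 = 181 + 2√(7378), so γ^2 - 181 = 2√(7378); squaring, (γ^2 - 181)^2 = 4·7378, i.e. γ^4 - 362γ^2 + 32761 - 29512 = 0, i.e. γ^4 - 362γ^2 + 3249 = 0. So γ is a root of x^4 - 362x^2 + 3249. This polynomial is irreducible over Q: it has no rational root (each ±√62 ± √119 is irrational), and any factorization into two quadratics over Q would force √(7378) ∈ Q (pairing opposite roots) or √62, √119 ∈ Q (other pairings), all impossible. Hence [Q(γ):Q] = 4 = [Q(√62, √119):Q], so Q(γ) = Q(√62, √119).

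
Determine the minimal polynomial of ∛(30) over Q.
m_α(x) = x^3 - 30

α satisfies α^3 = 30, so x^3 - 30 annihilates α. By the rational root test, a rational root p/q (in lowest terms) of x^3 - 30 would satisfy p^3 = 30 q^3, forcing q = 1 and p^3 = 30; but 30 is not a perfect cube, contradiction. A monic cubic over Q with no rational root is irreducible (any nontrivial factorization would include a linear factor). Hence x^3 - 30 is the minimal polynomial of α, and in particular [Q(α):Q] = 3.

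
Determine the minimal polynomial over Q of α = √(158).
m_α(x) = x^2 - 158

α satisfies α^2 - 158 = 0, so x^2 - 158 annihilates α. Since d = 158 is squarefree and ≠ 1, it is not a perfect square in Q, so x^2 - 158 has no rational root and is therefore irreducible over Q (a degree-2 polynomial over a field is irreducible iff it has no root). Hence m_α(x) = x^2 - 158.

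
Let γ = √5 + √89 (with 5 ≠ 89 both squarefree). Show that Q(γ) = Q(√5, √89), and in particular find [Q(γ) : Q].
[Q(γ) : Q] = 4 (equivalently, Q(γ) = Q(√5, √89))

Obviously Q(γ) ⊆ Q(√5, √89), and [Q(√5, √89):Q] = 4 (since 5, 89 are distinct squarefree integers > 1 with 445 not a perfect square). To show equality we compute the minimal polynomial of γ. From γ = √5 + √89: γ^2 = 5 + 2√(445) + 89 = 94 + 2√(445), so γ^2 - 94 = 2√(445); squaring, (γ^2 - 94)^2 = 4·445, i.e. γ^4 - 188γ^2 + 8836 - 1780 = 0, i.e. γ^4 - 188γ^2 + 7056 = 0. So γ is a root of x^4 - 188x^2 + 7056. This polynomial is irreducible over Q: it has no rational root (each ±√5 ± √89 is irrational), and any factorization into two quadratics over Q would force √(445) ∈ Q (pairing opposite roots) or √5, √89 ∈ Q (other pairings), all impossible. Hence [Q(γ):Q] = 4 = [Q(√5, √89):Q], so Q(γ) = Q(√5, √89).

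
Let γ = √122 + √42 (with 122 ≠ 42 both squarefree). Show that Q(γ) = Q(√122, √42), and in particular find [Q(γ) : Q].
[Q(γ) : Q] = 4 (equivalently, Q(γ) = Q(√122, √42))

Obviously Q(γ) ⊆ Q(√122, √42), and [Q(√122, √42):Q] = 4 (since 122, 42 are distinct squarefree integers > 1 with 5124 not a perfect square). To show equality we compute the minimal polynomial of γ. From γ = √122 + √42: γ^2 = 122 + 2√(5124) + 42 = 164 + 2√(5124), so γ^2 - 164 = 2√(5124); squaring, (γ^2 - 164)^2 = 4·5124, i.e. γ^4 - 328γ^2 + 26896 - 20496 = 0, i.e. γ^4 - 328γ^2 + 6400 = 0. So γ is a root of x^4 - 328x^2 + 6400. This polynomial is irreducible over Q: it has no rational root (each ±√122 ± √42 is irrational), and any factorization into two quadratics over Q would force √(5124) ∈ Q (pairing opposite roots) or √122, √42 ∈ Q (other pairings), all impossible. Hence [Q(γ):Q] = 4 = [Q(√122, √42):Q], so Q(γ) = Q(√122, √42).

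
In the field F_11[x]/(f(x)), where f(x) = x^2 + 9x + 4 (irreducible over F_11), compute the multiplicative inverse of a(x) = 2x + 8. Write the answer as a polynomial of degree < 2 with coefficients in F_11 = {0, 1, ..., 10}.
a(x)^(-1) ≡ 10x + 6 (mod f(x))

Since f is irreducible over F_11, F_11[x]/(f) is a field and a(x) ≠ 0 has an inverse. Apply the extended Euclidean algorithm to f(x) and a(x) in F_11[x]: f(x) = (6x + 8)·a(x) + (6). The last nonzero remainder is the constant 6 = gcd(f, a) in F_11. Back-substituting through the division chain expresses 6 = s(x)·a(x) + t(x)·f(x) with s(x) ≡ 5x + 3 (mod f), so (5x + 3)·a(x) ≡ 6 (mod f). Multiplying by 6^(-1) ≡ 2 in F_11 gives a(x)^(-1) ≡ 2·(5x + 3) ≡ 10x + 6 (mod f). Check: (2x + 8)·(10x + 6) = 9x^2 + 4x + 4 ≡ 1 (mod x^2 + 9x + 4).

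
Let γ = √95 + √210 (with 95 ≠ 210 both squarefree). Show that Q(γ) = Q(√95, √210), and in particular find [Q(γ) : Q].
[Q(γ) : Q] = 4 (equivalently, Q(γ) = Q(√95, √210))

Obviously Q(γ) ⊆ Q(√95, √210), and [Q(√95, √210):Q] = 4 (since 95, 210 are distinct squarefree integers > 1 with 19950 not a perfect square). To show equality we compute the minimal polynomial of γ. From γ = √95 + √210: γ^2 = 95 + 2√(19950) + 210 = 305 + 2√(19950), so γ^2 - 305 = 2√(19950); squaring, (γ^2 - 305)^2 = 4·19950, i.e. γ^4 - 610γ^2 + 93025 - 79800 = 0, i.e. γ^4 - 610γ^2 + 13225 = 0. So γ is a root of x^4 - 610x^2 + 13225. This polynomial is irreducible over Q: it has no rational root (each ±√95 ± √210 is irrational), and any factorization into two quadratics over Q would force √(19950) ∈ Q (pairing opposite roots) or √95, √210 ∈ Q (other pairings), all impossible. Hence [Q(γ):Q] = 4 = [Q(√95, √210):Q], so Q(γ) = Q(√95, √210).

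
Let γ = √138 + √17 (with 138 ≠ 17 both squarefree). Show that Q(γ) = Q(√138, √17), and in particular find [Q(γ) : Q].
[Q(γ) : Q] = 4 (equivalently, Q(γ) = Q(√138, √17))

Obviously Q(γ) ⊆ Q(√138, √17), and [Q(√138, √17):Q] = 4 (since 138, 17 are distinct squarefree integers > 1 with 2346 not a perfect square). To show equality we compute the minimal polynomial of γ. From γ = √138 + √17: γ^2 = 138 + 2√(2346) + 17 = 155 + 2√(2346), so γ^2 - 155 = 2√(2346); squaring, (γ^2 - 155)^2 = 4·2346, i.e. γ^4 - 310γ^2 + 24025 - 9384 = 0, i.e. γ^4 - 310γ^2 + 14641 = 0. So γ is a root of x^4 - 310x^2 + 14641. This polynomial is irreducible over Q: it has no rational root (each ±√138 ± √17 is irrational), and any factorization into two quadratics over Q would force √(2346) ∈ Q (pairing opposite roots) or √138, √17 ∈ Q (other pairings), all impossible. Hence [Q(γ):Q] = 4 = [Q(√138, √17):Q], so Q(γ) = Q(√138, √17).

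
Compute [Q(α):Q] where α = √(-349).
[Q(α):Q] = 2

[Q(α):Q] equals the degree of the minimal polynomial of α. Here α^2 = -349 and x^2 + 349 is irreducible (d = -349 is squarefree, ≠ 1, hence not a square), so deg(m_α) = 2. Thus [Q(α):Q] = 2.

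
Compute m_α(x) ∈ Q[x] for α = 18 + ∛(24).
m_α(x) = x^3 - 54x^2 + 972x - 5856

Set β = α - 18 = ∛(24), so β^3 = 24. Then (α - 18)^3 - 24 = 0, i.e. α is a root of g(x) = (x - 18)^3 - 24 = x^3 - 54x^2 + 972x - 5856. Since g(x) = h(x - 18) where h(x) = x^3 - 24, and h is irreducible over Q (because 24 is not a perfect cube, so h has no rational root, and a monic cubic with no rational root is irreducible), g is also irreducible (irreducibility is preserved under the substitution x → x - 18). Hence m_α(x) = x^3 - 54x^2 + 972x - 5856.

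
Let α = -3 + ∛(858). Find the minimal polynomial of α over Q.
m_α(x) = x^3 + 9x^2 + 27x - 831

Set β = α + 3 = ∛(858), so β^3 = 858. Then (α + 3)^3 - 858 = 0, i.e. α is a root of g(x) = (x + 3)^3 - 858 = x^3 + 9x^2 + 27x - 831. Since g(x) = h(x + 3) where h(x) = x^3 - 858, and h is irreducible over Q (because 858 is not a perfect cube, so h has no rational root, and a monic cubic with no rational root is irreducible), g is also irreducible (irreducibility is preserved under the substitution x → x + 3). Hence m_α(x) = x^3 + 9x^2 + 27x - 831.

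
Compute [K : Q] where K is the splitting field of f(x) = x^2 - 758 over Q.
[K : Q] = 2

f(x) = x^2 - 758 factors as (x - √758)(x + √758). The splitting field is K = Q(√758). Since 758 is squarefree and > 1, it is not a perfect square, so x^2 - 758 is irreducible over Q and [Q(√758) : Q] = 2. Hence [K : Q] = 2.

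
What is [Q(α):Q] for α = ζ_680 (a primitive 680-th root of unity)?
[Q(α):Q] = 256

The minimal polynomial of ζ_680 over Q is the 680-th cyclotomic polynomial Φ_680(x), which is irreducible over Q and has degree φ(680) = 256. Hence [Q(α):Q] = φ(680) = 256.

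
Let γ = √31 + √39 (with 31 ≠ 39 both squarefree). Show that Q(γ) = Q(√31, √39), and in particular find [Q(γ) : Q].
[Q(γ) : Q] = 4 (equivalently, Q(γ) = Q(√31, √39))

Obviously Q(γ) ⊆ Q(√31, √39), and [Q(√31, √39):Q] = 4 (since 31, 39 are distinct squarefree integers > 1 with 1209 not a perfect square). To show equality we compute the minimal polynomial of γ. From γ = √31 + √39: γ^2 = 31 + 2√(1209) + 39 = 70 + 2√(1209), so γ^2 - 70 = 2√(1209); squaring, (γ^2 - 70)^2 = 4·1209, i.e. γ^4 - 140γ^2 + 4900 - 4836 = 0, i.e. γ^4 - 140γ^2 + 64 = 0. So γ is a root of x^4 - 140x^2 + 64. This polynomial is irreducible over Q: it has no rational root (each ±√31 ± √39 is irrational), and any factorization into two quadratics over Q would force √(1209) ∈ Q (pairing opposite roots) or √31, √39 ∈ Q (other pairings), all impossible. Hence [Q(γ):Q] = 4 = [Q(√31, √39):Q], so Q(γ) = Q(√31, √39).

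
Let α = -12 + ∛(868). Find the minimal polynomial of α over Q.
m_α(x) = x^3 + 36x^2 + 432x + 860

Set β = α + 12 = ∛(868), so β^3 = 868. Then (α + 12)^3 - 868 = 0, i.e. α is a root of g(x) = (x + 12)^3 - 868 = x^3 + 36x^2 + 432x + 860. Since g(x) = h(x + 12) where h(x) = x^3 - 868, and h is irreducible over Q (because 868 is not a perfect cube, so h has no rational root, and a monic cubic with no rational root is irreducible), g is also irreducible (irreducibility is preserved under the substitution x → x + 12). Hence m_α(x) = x^3 + 36x^2 + 432x + 860.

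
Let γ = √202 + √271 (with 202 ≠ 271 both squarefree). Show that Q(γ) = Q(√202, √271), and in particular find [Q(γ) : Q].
[Q(γ) : Q] = 4 (equivalently, Q(γ) = Q(√202, √271))

Obviously Q(γ) ⊆ Q(√202, √271), and [Q(√202, √271):Q] = 4 (since 202, 271 are distinct squarefree integers > 1 with 54742 not a perfect square). To show equality we compute the minimal polynomial of γ. From γ = √202 + √271: γ^2 = 202 + 2√(54742) + 271 = 473 + 2√(54742), so γ^2 - 473 = 2√(54742); squaring, (γ^2 - 473)^2 = 4·54742, i.e. γ^4 - 946γ^2 + 223729 - 218968 = 0, i.e. γ^4 - 946γ^2 + 4761 = 0. So γ is a root of x^4 - 946x^2 + 4761. This polynomial is irreducible over Q: it has no rational root (each ±√202 ± √271 is irrational), and any factorization into two quadratics over Q would force √(54742) ∈ Q (pairing opposite roots) or √202, √271 ∈ Q (other pairings), all impossible. Hence [Q(γ):Q] = 4 = [Q(√202, √271):Q], so Q(γ) = Q(√202, √271).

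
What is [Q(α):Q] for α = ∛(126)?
[Q(α):Q] = 3

The minimal polynomial of α is x^3 - 126, irreducible over Q since 126 is not a perfect cube (so x^3 - 126 has no rational root). Hence [Q(α):Q] = deg(m_α) = 3.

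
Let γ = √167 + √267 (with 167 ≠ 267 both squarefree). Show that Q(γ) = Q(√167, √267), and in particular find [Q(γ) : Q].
[Q(γ) : Q] = 4 (equivalently, Q(γ) = Q(√167, √267))

Obviously Q(γ) ⊆ Q(√167, √267), and [Q(√167, √267):Q] = 4 (since 167, 267 are distinct squarefree integers > 1 with 44589 not a perfect square). To show equality we compute the minimal polynomial of γ. From γ = √167 + √267: γ^2 = 167 + 2√(44589) + 267 = 434 + 2√(44589), so γ^2 - 434 = 2√(44589); squaring, (γ^2 - 434)^2 = 4·44589, i.e. γ^4 - 868γ^2 + 188356 - 178356 = 0, i.e. γ^4 - 868γ^2 + 10000 = 0. So γ is a root of x^4 - 868x^2 + 10000. This polynomial is irreducible over Q: it has no rational root (each ±√167 ± √267 is irrational), and any factorization into two quadratics over Q would force √(44589) ∈ Q (pairing opposite roots) or √167, √267 ∈ Q (other pairings), all impossible. Hence [Q(γ):Q] = 4 = [Q(√167, √267):Q], so Q(γ) = Q(√167, √267).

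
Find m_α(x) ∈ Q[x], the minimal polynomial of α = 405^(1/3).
m_α(x) = x^3 - 405

α satisfies α^3 = 405, so x^3 - 405 annihilates α. By the rational root test, a rational root p/q (in lowest terms) of x^3 - 405 would satisfy p^3 = 405 q^3, forcing q = 1 and p^3 = 405; but 405 is not a perfect cube, contradiction. A monic cubic over Q with no rational root is irreducible (any nontrivial factorization would include a linear factor). Hence x^3 - 405 is the minimal polynomial of α, and in particular [Q(α):Q] = 3.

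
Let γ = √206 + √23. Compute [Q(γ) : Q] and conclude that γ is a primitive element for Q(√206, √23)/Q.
[Q(γ) : Q] = 4 (equivalently, Q(γ) = Q(√206, √23))

Obviously Q(γ) ⊆ Q(√206, √23), and [Q(√206, √23):Q] = 4 (since 206, 23 are distinct squarefree integers > 1 with 4738 not a perfect square). To show equality we compute the minimal polynomial of γ. From γ = √206 + √23: γ^2 = 206 + 2√(4738) + 23 = 229 + 2√(4738), so γ^2 - 229 = 2√(4738); squaring, (γ^2 - 229)^2 = 4·4738, i.e. γ^4 - 458γ^2 + 52441 - 18952 = 0, i.e. γ^4 - 458γ^2 + 33489 = 0. So γ is a root of x^4 - 458x^2 + 33489. This polynomial is irreducible over Q: it has no rational root (each ±√206 ± √23 is irrational), and any factorization into two quadratics over Q would force √(4738) ∈ Q (pairing opposite roots) or √206, √23 ∈ Q (other pairings), all impossible. Hence [Q(γ):Q] = 4 = [Q(√206, √23):Q], so Q(γ) = Q(√206, √23).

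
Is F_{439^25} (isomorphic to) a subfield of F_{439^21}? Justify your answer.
No: F_{439^25} is not a subfield of F_{439^21}

F_{p^m} embeds in F_{p^n} iff m | n. Here 25 ∤ 21 (since 21 = 0·25 + 21 with remainder 21 ≠ 0), so F_{439^25} is not a subfield of F_{439^21}. Equivalently: if it were, the tower law would give 25 = [F_{439^25}:F_439] dividing [F_{439^21}:F_439] = 21, contradiction.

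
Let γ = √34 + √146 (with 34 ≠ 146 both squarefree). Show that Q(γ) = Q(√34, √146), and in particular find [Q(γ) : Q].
[Q(γ) : Q] = 4 (equivalently, Q(γ) = Q(√34, √146))

Obviously Q(γ) ⊆ Q(√34, √146), and [Q(√34, √146):Q] = 4 (since 34, 146 are distinct squarefree integers > 1 with 4964 not a perfect square). To show equality we compute the minimal polynomial of γ. From γ = √34 + √146: γ^2 = 34 + 2√(4964) + 146 = 180 + 2√(4964), so γ^2 - 180 = 2√(4964); squaring, (γ^2 - 180)^2 = 4·4964, i.e. γ^4 - 360γ^2 + 32400 - 19856 = 0, i.e. γ^4 - 360γ^2 + 12544 = 0. So γ is a root of x^4 - 360x^2 + 12544. This polynomial is irreducible over Q: it has no rational root (each ±√34 ± √146 is irrational), and any factorization into two quadratics over Q would force √(4964) ∈ Q (pairing opposite roots) or √34, √146 ∈ Q (other pairings), all impossible. Hence [Q(γ):Q] = 4 = [Q(√34, √146):Q], so Q(γ) = Q(√34, √146).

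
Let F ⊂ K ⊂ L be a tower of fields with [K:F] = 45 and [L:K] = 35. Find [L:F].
[L:F] = 1575

The tower law says that for any tower of field extensions F ⊂ K ⊂ L with finite degrees, [L:F] = [L:K] · [K:F]. Here this gives [L:F] = 35 · 45 = 1575.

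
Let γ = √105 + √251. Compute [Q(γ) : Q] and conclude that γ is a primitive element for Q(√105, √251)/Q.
[Q(γ) : Q] = 4 (equivalently, Q(γ) = Q(√105, √251))

Obviously Q(γ) ⊆ Q(√105, √251), and [Q(√105, √251):Q] = 4 (since 105, 251 are distinct squarefree integers > 1 with 26355 not a perfect square). To show equality we compute the minimal polynomial of γ. From γ = √105 + √251: γ^2 = 105 + 2√(26355) + 251 = 356 + 2√(26355), so γ^2 - 356 = 2√(26355); squaring, (γ^2 - 356)^2 = 4·26355, i.e. γ^4 - 712γ^2 + 126736 - 105420 = 0, i.e. γ^4 - 712γ^2 + 21316 = 0. So γ is a root of x^4 - 712x^2 + 21316. This polynomial is irreducible over Q: it has no rational root (each ±√105 ± √251 is irrational), and any factorization into two quadratics over Q would force √(26355) ∈ Q (pairing opposite roots) or √105, √251 ∈ Q (other pairings), all impossible. Hence [Q(γ):Q] = 4 = [Q(√105, √251):Q], so Q(γ) = Q(√105, √251).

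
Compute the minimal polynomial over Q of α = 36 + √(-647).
m_α(x) = x^2 - 72x + 1943

From α - 36 = √(-647), squaring gives (α - 36)^2 = -647, i.e. α^2 - 72α + 1296 = -647, so α^2 - 72α + 1943 = 0. The discriminant of x^2 - 72x + 1943 is (-72)^2 - 4·(1943) = 5184 - 7772 = -2588, and 4·(-647) is not a perfect square in Q since -647 is squarefree and ≠ 1. Hence x^2 - 72x + 1943 is irreducible over Q and is the minimal polynomial of α.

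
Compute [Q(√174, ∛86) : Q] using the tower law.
[Q(√174, ∛86) : Q] = 6

Let L = Q(√174, ∛86). Since Q(√174) ⊂ L and [Q(√174):Q] = 2, the tower law gives 2 | [L:Q]. Likewise Q(∛86) ⊂ L with [Q(∛86):Q] = 3 (because 86 is not a perfect cube), so 3 | [L:Q]. As gcd(2,3) = 1, [L:Q] is divisible by 6. Conversely L is generated over Q by √174 and ∛86, so [L:Q] ≤ 2·3 = 6. Therefore [Q(√174, ∛86) : Q] = 6.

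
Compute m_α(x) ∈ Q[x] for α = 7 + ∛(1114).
m_α(x) = x^3 - 21x^2 + 147x - 1457

Set β = α - 7 = ∛(1114), so β^3 = 1114. Then (α - 7)^3 - 1114 = 0, i.e. α is a root of g(x) = (x - 7)^3 - 1114 = x^3 - 21x^2 + 147x - 1457. Since g(x) = h(x - 7) where h(x) = x^3 - 1114, and h is irreducible over Q (because 1114 is not a perfect cube, so h has no rational root, and a monic cubic with no rational root is irreducible), g is also irreducible (irreducibility is preserved under the substitution x → x - 7). Hence m_α(x) = x^3 - 21x^2 + 147x - 1457.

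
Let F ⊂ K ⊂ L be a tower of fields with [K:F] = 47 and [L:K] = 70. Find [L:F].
[L:F] = 3290

The tower law says that for any tower of field extensions F ⊂ K ⊂ L with finite degrees, [L:F] = [L:K] · [K:F]. Here this gives [L:F] = 70 · 47 = 3290.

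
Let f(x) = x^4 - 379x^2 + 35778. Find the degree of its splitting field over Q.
[K : Q] = 4

Solving the quadratic in x^2: x^2 = (379 ± √(379^2 - 4·35778))/2 = (379 ± √529)/2 = (379 ± 23)/2, giving x^2 = 178 or x^2 = 201. So f(x) = (x^2 - 178)(x^2 - 201) and the roots of f are ±√178, ±√201. Hence the splitting field is K = Q(√178, √201). Since 178 and 201 are distinct squarefree integers > 1, their product 35778 is not a perfect square, so √201 ∉ Q(√178). By the tower law [K:Q] = [Q(√178,√201):Q(√178)] · [Q(√178):Q] = 2 · 2 = 4.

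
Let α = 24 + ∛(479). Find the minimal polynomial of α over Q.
m_α(x) = x^3 - 72x^2 + 1728x - 14303

Set β = α - 24 = ∛(479), so β^3 = 479. Then (α - 24)^3 - 479 = 0, i.e. α is a root of g(x) = (x - 24)^3 - 479 = x^3 - 72x^2 + 1728x - 14303. Since g(x) = h(x - 24) where h(x) = x^3 - 479, and h is irreducible over Q (because 479 is not a perfect cube, so h has no rational root, and a monic cubic with no rational root is irreducible), g is also irreducible (irreducibility is preserved under the substitution x → x - 24). Hence m_α(x) = x^3 - 72x^2 + 1728x - 14303.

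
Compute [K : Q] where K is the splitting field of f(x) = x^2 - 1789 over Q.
[K : Q] = 2

f(x) = x^2 - 1789 factors as (x - √1789)(x + √1789). The splitting field is K = Q(√1789). Since 1789 is squarefree and > 1, it is not a perfect square, so x^2 - 1789 is irreducible over Q and [Q(√1789) : Q] = 2. Hence [K : Q] = 2.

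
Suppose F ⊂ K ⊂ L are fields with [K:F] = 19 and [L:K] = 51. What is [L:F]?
[L:F] = 969

The tower law says that for any tower of field extensions F ⊂ K ⊂ L with finite degrees, [L:F] = [L:K] · [K:F]. Here this gives [L:F] = 51 · 19 = 969.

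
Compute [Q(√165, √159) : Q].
[Q(√165, √159) : Q] = 4

[Q(√165):Q] = 2 (min poly x^2 - 165, irreducible since 165 is squarefree > 1). For the top step, suppose √159 ∈ Q(√165), say √159 = c + d√165 with c, d ∈ Q. Squaring: 159 = c^2 + 165d^2 + 2cd√165. Since √165 ∉ Q this forces 2cd = 0. If d = 0 then √159 = c ∈ Q, contradicting 159 squarefree > 1. If c = 0 then 159 = 165d^2, so 165·159 = (165d)^2 is a perfect square in Q — but 165·159 = 26235 is not a perfect square (since 165 and 159 are distinct squarefree integers). Contradiction. Hence √159 ∉ Q(√165), so x^2 - 159 stays irreducible over Q(√165) and [Q(√165, √159) : Q(√165)] = 2. By the tower law, [Q(√165, √159) : Q] = 2 · 2 = 4.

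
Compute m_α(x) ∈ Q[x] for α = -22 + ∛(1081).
m_α(x) = x^3 + 66x^2 + 1452x + 9567

Set β = α + 22 = ∛(1081), so β^3 = 1081. Then (α + 22)^3 - 1081 = 0, i.e. α is a root of g(x) = (x + 22)^3 - 1081 = x^3 + 66x^2 + 1452x + 9567. Since g(x) = h(x + 22) where h(x) = x^3 - 1081, and h is irreducible over Q (because 1081 is not a perfect cube, so h has no rational root, and a monic cubic with no rational root is irreducible), g is also irreducible (irreducibility is preserved under the substitution x → x + 22). Hence m_α(x) = x^3 + 66x^2 + 1452x + 9567.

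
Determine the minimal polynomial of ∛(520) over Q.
m_α(x) = x^3 - 520

α satisfies α^3 = 520, so x^3 - 520 annihilates α. By the rational root test, a rational root p/q (in lowest terms) of x^3 - 520 would satisfy p^3 = 520 q^3, forcing q = 1 and p^3 = 520; but 520 is not a perfect cube, contradiction. A monic cubic over Q with no rational root is irreducible (any nontrivial factorization would include a linear factor). Hence x^3 - 520 is the minimal polynomial of α, and in particular [Q(α):Q] = 3.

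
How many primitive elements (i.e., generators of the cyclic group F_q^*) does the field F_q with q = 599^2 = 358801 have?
There are φ(358800) = 84480 primitive elements

F_q^* is cyclic of order q - 1 = 358800. A cyclic group of order m has exactly φ(m) generators. Here m = 358800 = 2^4 · 3 · 5^2 · 13 · 23, so the number of primitive elements is φ(358800) = 84480.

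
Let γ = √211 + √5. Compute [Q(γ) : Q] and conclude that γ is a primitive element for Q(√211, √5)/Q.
[Q(γ) : Q] = 4 (equivalently, Q(γ) = Q(√211, √5))

Obviously Q(γ) ⊆ Q(√211, √5), and [Q(√211, √5):Q] = 4 (since 211, 5 are distinct squarefree integers > 1 with 1055 not a perfect square). To show equality we compute the minimal polynomial of γ. From γ = √211 + √5: γ^2 = 211 + 2√(1055) + 5 = 216 + 2√(1055), so γ^2 - 216 = 2√(1055); squaring, (γ^2 - 216)^2 = 4·1055, i.e. γ^4 - 432γ^2 + 46656 - 4220 = 0, i.e. γ^4 - 432γ^2 + 42436 = 0. So γ is a root of x^4 - 432x^2 + 42436. This polynomial is irreducible over Q: it has no rational root (each ±√211 ± √5 is irrational), and any factorization into two quadratics over Q would force √(1055) ∈ Q (pairing opposite roots) or √211, √5 ∈ Q (other pairings), all impossible. Hence [Q(γ):Q] = 4 = [Q(√211, √5):Q], so Q(γ) = Q(√211, √5).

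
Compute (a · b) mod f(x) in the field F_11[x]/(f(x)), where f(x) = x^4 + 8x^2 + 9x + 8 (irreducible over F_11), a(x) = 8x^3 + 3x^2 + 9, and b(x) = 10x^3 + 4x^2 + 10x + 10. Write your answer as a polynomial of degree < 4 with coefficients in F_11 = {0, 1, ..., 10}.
a · b ≡ 7x^3 + 7x^2 + 5x + 8 (mod f(x))

Multiply in F_11[x]: a(x)·b(x) = (8x^3 + 3x^2 + 9)·(10x^3 + 4x^2 + 10x + 10) = 3x^6 + 7x^5 + 4x^4 + 2x^3 + 2x + 2. This has degree ≥ 4, so divide by f(x) over F_11: 3x^6 + 7x^5 + 4x^4 + 2x^3 + 2x + 2 = (3x^2 + 7x + 2)·(x^4 + 8x^2 + 9x + 8) + (7x^3 + 7x^2 + 5x + 8). Hence a·b ≡ 7x^3 + 7x^2 + 5x + 8 (mod f). (F_11[x]/(f) is a field with 11^4 = 14641 elements since f is irreducible of degree 4.)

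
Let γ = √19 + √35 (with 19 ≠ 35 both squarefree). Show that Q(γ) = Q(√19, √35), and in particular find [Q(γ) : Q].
[Q(γ) : Q] = 4 (equivalently, Q(γ) = Q(√19, √35))

Obviously Q(γ) ⊆ Q(√19, √35), and [Q(√19, √35):Q] = 4 (since 19, 35 are distinct squarefree integers > 1 with 665 not a perfect square). To show equality we compute the minimal polynomial of γ. From γ = √19 + √35: γ^2 = 19 + 2√(665) + 35 = 54 + 2√(665), so γ^2 - 54 = 2√(665); squaring, (γ^2 - 54)^2 = 4·665, i.e. γ^4 - 108γ^2 + 2916 - 2660 = 0, i.e. γ^4 - 108γ^2 + 256 = 0. So γ is a root of x^4 - 108x^2 + 256. This polynomial is irreducible over Q: it has no rational root (each ±√19 ± √35 is irrational), and any factorization into two quadratics over Q would force √(665) ∈ Q (pairing opposite roots) or √19, √35 ∈ Q (other pairings), all impossible. Hence [Q(γ):Q] = 4 = [Q(√19, √35):Q], so Q(γ) = Q(√19, √35).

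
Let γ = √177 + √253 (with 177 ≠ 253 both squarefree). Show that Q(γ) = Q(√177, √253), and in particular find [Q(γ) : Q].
[Q(γ) : Q] = 4 (equivalently, Q(γ) = Q(√177, √253))

Obviously Q(γ) ⊆ Q(√177, √253), and [Q(√177, √253):Q] = 4 (since 177, 253 are distinct squarefree integers > 1 with 44781 not a perfect square). To show equality we compute the minimal polynomial of γ. From γ = √177 + √253: γ^2 = 177 + 2√(44781) + 253 = 430 + 2√(44781), so γ^2 - 430 = 2√(44781); squaring, (γ^2 - 430)^2 = 4·44781, i.e. γ^4 - 860γ^2 + 184900 - 179124 = 0, i.e. γ^4 - 860γ^2 + 5776 = 0. So γ is a root of x^4 - 860x^2 + 5776. This polynomial is irreducible over Q: it has no rational root (each ±√177 ± √253 is irrational), and any factorization into two quadratics over Q would force √(44781) ∈ Q (pairing opposite roots) or √177, √253 ∈ Q (other pairings), all impossible. Hence [Q(γ):Q] = 4 = [Q(√177, √253):Q], so Q(γ) = Q(√177, √253).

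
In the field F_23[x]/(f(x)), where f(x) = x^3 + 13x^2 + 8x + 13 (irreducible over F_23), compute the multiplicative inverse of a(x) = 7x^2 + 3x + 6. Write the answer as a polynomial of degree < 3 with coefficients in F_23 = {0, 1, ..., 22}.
a(x)^(-1) ≡ 8x^2 + 4x + 19 (mod f(x))

Since f is irreducible over F_23, F_23[x]/(f) is a field and a(x) ≠ 0 has an inverse. Apply the extended Euclidean algorithm to f(x) and a(x) in F_23[x]: f(x) = (10x + 14)·a(x) + (21x + 21);  a(x) = (8x + 2)·(21x + 21) + (10). The last nonzero remainder is the constant 10 = gcd(f, a) in F_23. Back-substituting through the division chain expresses 10 = s(x)·a(x) + t(x)·f(x) with s(x) ≡ 11x^2 + 17x + 6 (mod f), so (11x^2 + 17x + 6)·a(x) ≡ 10 (mod f). Multiplying by 10^(-1) ≡ 7 in F_23 gives a(x)^(-1) ≡ 7·(11x^2 + 17x + 6) ≡ 8x^2 + 4x + 19 (mod f). Check: (7x^2 + 3x + 6)·(8x^2 + 4x + 19) = 10x^4 + 6x^3 + 9x^2 + 12x + 22 ≡ 1 (mod x^3 + 13x^2 + 8x + 13).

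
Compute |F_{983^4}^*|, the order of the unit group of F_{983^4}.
|F_{983^4}^*| = 933714431520

F_{983^4} has 983^4 = 933714431521 elements; its multiplicative group consists of all nonzero elements, so |F_{983^4}^*| = 933714431521 - 1 = 933714431520. (It is cyclic since any finite subgroup of the multiplicative group of a field is cyclic.)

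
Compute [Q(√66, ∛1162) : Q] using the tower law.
[Q(√66, ∛1162) : Q] = 6

Let L = Q(√66, ∛1162). Since Q(√66) ⊂ L and [Q(√66):Q] = 2, the tower law gives 2 | [L:Q]. Likewise Q(∛1162) ⊂ L with [Q(∛1162):Q] = 3 (because 1162 is not a perfect cube), so 3 | [L:Q]. As gcd(2,3) = 1, [L:Q] is divisible by 6. Conversely L is generated over Q by √66 and ∛1162, so [L:Q] ≤ 2·3 = 6. Therefore [Q(√66, ∛1162) : Q] = 6.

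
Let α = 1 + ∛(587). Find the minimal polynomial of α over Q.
m_α(x) = x^3 - 3x^2 + 3x - 588

Set β = α - 1 = ∛(587), so β^3 = 587. Then (α - 1)^3 - 587 = 0, i.e. α is a root of g(x) = (x - 1)^3 - 587 = x^3 - 3x^2 + 3x - 588. Since g(x) = h(x - 1) where h(x) = x^3 - 587, and h is irreducible over Q (because 587 is not a perfect cube, so h has no rational root, and a monic cubic with no rational root is irreducible), g is also irreducible (irreducibility is preserved under the substitution x → x - 1). Hence m_α(x) = x^3 - 3x^2 + 3x - 588.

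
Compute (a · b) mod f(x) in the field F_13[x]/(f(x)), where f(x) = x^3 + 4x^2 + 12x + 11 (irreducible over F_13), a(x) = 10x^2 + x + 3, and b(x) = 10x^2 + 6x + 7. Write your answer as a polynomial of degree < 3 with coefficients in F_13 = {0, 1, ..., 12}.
a · b ≡ 5x^2 + 12x + 11 (mod f(x))

Multiply in F_13[x]: a(x)·b(x) = (10x^2 + x + 3)·(10x^2 + 6x + 7) = 9x^4 + 5x^3 + 2x^2 + 12x + 8. This has degree ≥ 3, so divide by f(x) over F_13: 9x^4 + 5x^3 + 2x^2 + 12x + 8 = (9x + 8)·(x^3 + 4x^2 + 12x + 11) + (5x^2 + 12x + 11). Hence a·b ≡ 5x^2 + 12x + 11 (mod f). (F_13[x]/(f) is a field with 13^3 = 2197 elements since f is irreducible of degree 3.)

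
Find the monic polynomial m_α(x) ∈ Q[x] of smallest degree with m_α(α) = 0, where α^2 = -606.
m_α(x) = x^2 + 606

α satisfies α^2 + 606 = 0, so x^2 + 606 annihilates α. Since d = -606 is squarefree and ≠ 1, it is not a perfect square in Q, so x^2 + 606 has no rational root and is therefore irreducible over Q (a degree-2 polynomial over a field is irreducible iff it has no root). Hence m_α(x) = x^2 + 606.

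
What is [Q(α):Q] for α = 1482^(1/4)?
[Q(α):Q] = 4

α is a root of x^4 - 1482. By Eisenstein's criterion at the prime p = 2 (which divides the constant term 1482 but p^2 = 4 does not, since 1482 is squarefree), x^4 - 1482 is irreducible over Q. Hence [Q(α):Q] = 4.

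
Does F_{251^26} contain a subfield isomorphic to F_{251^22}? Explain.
No: F_{251^22} is not a subfield of F_{251^26}

F_{p^m} embeds in F_{p^n} iff m | n. Here 22 ∤ 26 (since 26 = 1·22 + 4 with remainder 4 ≠ 0), so F_{251^22} is not a subfield of F_{251^26}. Equivalently: if it were, the tower law would give 22 = [F_{251^22}:F_251] dividing [F_{251^26}:F_251] = 26, contradiction.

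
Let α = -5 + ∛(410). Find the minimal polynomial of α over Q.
m_α(x) = x^3 + 15x^2 + 75x - 285

Set β = α + 5 = ∛(410), so β^3 = 410. Then (α + 5)^3 - 410 = 0, i.e. α is a root of g(x) = (x + 5)^3 - 410 = x^3 + 15x^2 + 75x - 285. Since g(x) = h(x + 5) where h(x) = x^3 - 410, and h is irreducible over Q (because 410 is not a perfect cube, so h has no rational root, and a monic cubic with no rational root is irreducible), g is also irreducible (irreducibility is preserved under the substitution x → x + 5). Hence m_α(x) = x^3 + 15x^2 + 75x - 285.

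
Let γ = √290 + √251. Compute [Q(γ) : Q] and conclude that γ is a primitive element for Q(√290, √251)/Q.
[Q(γ) : Q] = 4 (equivalently, Q(γ) = Q(√290, √251))

Obviously Q(γ) ⊆ Q(√290, √251), and [Q(√290, √251):Q] = 4 (since 290, 251 are distinct squarefree integers > 1 with 72790 not a perfect square). To show equality we compute the minimal polynomial of γ. From γ = √290 + √251: γ^2 = 290 + 2√(72790) + 251 = 541 + 2√(72790), so γ^2 - 541 = 2√(72790); squaring, (γ^2 - 541)^2 = 4·72790, i.e. γ^4 - 1082γ^2 + 292681 - 291160 = 0, i.e. γ^4 - 1082γ^2 + 1521 = 0. So γ is a root of x^4 - 1082x^2 + 1521. This polynomial is irreducible over Q: it has no rational root (each ±√290 ± √251 is irrational), and any factorization into two quadratics over Q would force √(72790) ∈ Q (pairing opposite roots) or √290, √251 ∈ Q (other pairings), all impossible. Hence [Q(γ):Q] = 4 = [Q(√290, √251):Q], so Q(γ) = Q(√290, √251).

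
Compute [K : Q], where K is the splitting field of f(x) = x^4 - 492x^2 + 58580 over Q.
[K : Q] = 4

Solving the quadratic in x^2: x^2 = (492 ± √(492^2 - 4·58580))/2 = (492 ± √7744)/2 = (492 ± 88)/2, giving x^2 = 290 or x^2 = 202. So f(x) = (x^2 - 290)(x^2 - 202) and the roots of f are ±√290, ±√202. Hence the splitting field is K = Q(√290, √202). Since 290 and 202 are distinct squarefree integers > 1, their product 58580 is not a perfect square, so √202 ∉ Q(√290). By the tower law [K:Q] = [Q(√290,√202):Q(√290)] · [Q(√290):Q] = 2 · 2 = 4.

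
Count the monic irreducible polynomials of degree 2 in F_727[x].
There are 263901 monic irreducible polynomials of degree 2 over F_727

Each element of F_{727^2} that lies in no proper subfield is a root of exactly one monic irreducible of degree 2 over F_727, and each such polynomial has 2 distinct roots in F_{727^2}. By Möbius inversion the count is N_727(2) = (1/2) Σ_{d|2} μ(2/d) · 727^d = (1/2)(μ(2)·727^1 + μ(1)·727^2) = 527802/2 = 263901.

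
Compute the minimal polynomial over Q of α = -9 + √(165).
m_α(x) = x^2 + 18x - 84

From α + 9 = √(165), squaring gives (α + 9)^2 = 165, i.e. α^2 + 18α + 81 = 165, so α^2 + 18α - 84 = 0. The discriminant of x^2 + 18x - 84 is (18)^2 - 4·(-84) = 324 + 336 = 660, and 4·(165) is not a perfect square in Q since 165 is squarefree and ≠ 1. Hence x^2 + 18x - 84 is irreducible over Q and is the minimal polynomial of α.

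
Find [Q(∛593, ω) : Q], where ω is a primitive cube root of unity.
[Q(∛593, ω) : Q] = 6

[Q(∛593):Q] = 3 (min poly x^3 - 593, irreducible since 593 is not a perfect cube). [Q(ω):Q] = 2 (min poly x^2 + x + 1). Since Q(∛593) ⊂ R and ω ∉ R, we have ω ∉ Q(∛593), so x^2 + x + 1 remains irreducible over Q(∛593) and [Q(∛593, ω) : Q(∛593)] = 2. By the tower law, [Q(∛593, ω) : Q] = 3 · 2 = 6. (In fact Q(∛593, ω) is the splitting field of x^3 - 593 over Q.)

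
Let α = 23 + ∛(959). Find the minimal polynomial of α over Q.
m_α(x) = x^3 - 69x^2 + 1587x - 13126

Set β = α - 23 = ∛(959), so β^3 = 959. Then (α - 23)^3 - 959 = 0, i.e. α is a root of g(x) = (x - 23)^3 - 959 = x^3 - 69x^2 + 1587x - 13126. Since g(x) = h(x - 23) where h(x) = x^3 - 959, and h is irreducible over Q (because 959 is not a perfect cube, so h has no rational root, and a monic cubic with no rational root is irreducible), g is also irreducible (irreducibility is preserved under the substitution x → x - 23). Hence m_α(x) = x^3 - 69x^2 + 1587x - 13126.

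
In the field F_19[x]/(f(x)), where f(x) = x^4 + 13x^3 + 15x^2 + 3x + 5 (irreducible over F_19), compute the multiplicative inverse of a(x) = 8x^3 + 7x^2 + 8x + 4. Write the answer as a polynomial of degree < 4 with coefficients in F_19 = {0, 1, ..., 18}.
a(x)^(-1) ≡ 7x^3 + 10x^2 + 9x + 11 (mod f(x))

Since f is irreducible over F_19, F_19[x]/(f) is a field and a(x) ≠ 0 has an inverse. Apply the extended Euclidean algorithm to f(x) and a(x) in F_19[x]: f(x) = (12x + 3)·a(x) + (12x^2 + 7x + 12);  a(x) = (7x + 6)·(12x^2 + 7x + 12) + (15x + 8);  (12x^2 + 7x + 12) = (16x + 16)·(15x + 8) + (17). The last nonzero remainder is the constant 17 = gcd(f, a) in F_19. Back-substituting through the division chain expresses 17 = s(x)·a(x) + t(x)·f(x) with s(x) ≡ 5x^3 + 18x^2 + x + 16 (mod f), so (5x^3 + 18x^2 + x + 16)·a(x) ≡ 17 (mod f). Multiplying by 17^(-1) ≡ 9 in F_19 gives a(x)^(-1) ≡ 9·(5x^3 + 18x^2 + x + 16) ≡ 7x^3 + 10x^2 + 9x + 11 (mod f). Check: (8x^3 + 7x^2 + 8x + 4)·(7x^3 + 10x^2 + 9x + 11) = 18x^6 + 15x^5 + 8x^4 + 12x^3 + 18x^2 + 10x + 6 ≡ 1 (mod x^4 + 13x^3 + 15x^2 + 3x + 5).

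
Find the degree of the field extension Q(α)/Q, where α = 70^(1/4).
[Q(α):Q] = 4

α is a root of x^4 - 70. By Eisenstein's criterion at the prime p = 2 (which divides the constant term 70 but p^2 = 4 does not, since 70 is squarefree), x^4 - 70 is irreducible over Q. Hence [Q(α):Q] = 4.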